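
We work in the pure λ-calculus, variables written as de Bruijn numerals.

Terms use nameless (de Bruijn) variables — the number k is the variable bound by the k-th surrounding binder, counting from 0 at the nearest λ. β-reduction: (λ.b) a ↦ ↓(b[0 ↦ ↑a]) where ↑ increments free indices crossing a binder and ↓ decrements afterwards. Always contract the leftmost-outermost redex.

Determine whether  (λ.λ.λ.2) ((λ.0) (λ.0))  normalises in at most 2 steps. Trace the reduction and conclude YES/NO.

Answer: YES — reaches normal form λ.λ.λ.0 in 2 ≤ 2 steps

Reduction:
  start: (λ.λ.λ.2) ((λ.0) (λ.0))
  [1] λ.λ.(λ.0) (λ.0)
  [2] λ.λ.λ.0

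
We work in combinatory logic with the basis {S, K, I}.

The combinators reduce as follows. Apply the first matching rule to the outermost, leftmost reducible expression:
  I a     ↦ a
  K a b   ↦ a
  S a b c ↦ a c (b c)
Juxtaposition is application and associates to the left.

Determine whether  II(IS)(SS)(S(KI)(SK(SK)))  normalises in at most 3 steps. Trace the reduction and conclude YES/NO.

Answer: YES — reaches normal form S(SS)(S(KI)(SK(SK))) in 3 ≤ 3 steps

Derivation:
  start: II(IS)(SS)(S(KI)(SK(SK)))
  →1  I(IS)(SS)(S(KI)(SK(SK)))
  →2  IS(SS)(S(KI)(SK(SK)))
  →3  S(SS)(S(KI)(SK(SK)))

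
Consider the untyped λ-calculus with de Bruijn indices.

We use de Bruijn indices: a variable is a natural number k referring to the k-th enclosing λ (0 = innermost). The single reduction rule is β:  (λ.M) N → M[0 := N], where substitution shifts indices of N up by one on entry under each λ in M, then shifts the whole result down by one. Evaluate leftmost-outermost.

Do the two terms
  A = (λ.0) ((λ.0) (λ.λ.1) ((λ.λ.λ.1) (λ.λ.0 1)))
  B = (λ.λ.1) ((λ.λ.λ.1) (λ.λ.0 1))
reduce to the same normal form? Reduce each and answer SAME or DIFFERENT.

Answer: SAME — A ⇓ λ.λ.λ.1, B ⇓ λ.λ.λ.1

Working:
Term A:
  start: (λ.0) ((λ.0) (λ.λ.1) ((λ.λ.λ.1) (λ.λ.0 1)))
  →1  (λ.0) (λ.λ.1) ((λ.λ.λ.1) (λ.λ.0 1))
  →2  (λ.λ.1) ((λ.λ.λ.1) (λ.λ.0 1))
  →3  λ.(λ.λ.λ.1) (λ.λ.0 1)
  →4  λ.λ.λ.1

Term B:
  start: (λ.λ.1) ((λ.λ.λ.1) (λ.λ.0 1))
  →1  λ.(λ.λ.λ.1) (λ.λ.0 1)
  →2  λ.λ.λ.1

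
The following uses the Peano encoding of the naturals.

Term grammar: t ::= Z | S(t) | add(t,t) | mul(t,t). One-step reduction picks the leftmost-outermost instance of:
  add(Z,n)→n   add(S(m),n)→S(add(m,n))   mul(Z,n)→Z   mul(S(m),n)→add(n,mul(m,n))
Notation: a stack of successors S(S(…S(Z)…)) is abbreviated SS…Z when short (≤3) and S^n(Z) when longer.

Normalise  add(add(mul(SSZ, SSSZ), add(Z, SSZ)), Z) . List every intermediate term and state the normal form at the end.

Answer: normal form = S^8(Z)  (in 28 steps)

Derivation:
  start: add(add(mul(SSZ, SSSZ), add(Z, SSZ)), Z)
  step 1: add(add(add(SSSZ, mul(SZ, SSSZ)), add(Z, SSZ)), Z)
  step 2: add(add(S(add(SSZ, mul(SZ, SSSZ))), add(Z, SSZ)), Z)
  step 3: add(S(add(add(SSZ, mul(SZ, SSSZ)), add(Z, SSZ))), Z)
  step 4: S(add(add(add(SSZ, mul(SZ, SSSZ)), add(Z, SSZ)), Z))
  step 5: S(add(add(S(add(SZ, mul(SZ, SSSZ))), add(Z, SSZ)), Z))
  step 6: S(add(S(add(add(SZ, mul(SZ, SSSZ)), add(Z, SSZ))), Z))
  step 7: S(S(add(add(add(SZ, mul(SZ, SSSZ)), add(Z, SSZ)), Z)))
  step 8: S(S(add(add(S(add(Z, mul(SZ, SSSZ))), add(Z, SSZ)), Z)))
  step 9: S(S(add(S(add(add(Z, mul(SZ, SSSZ)), add(Z, SSZ))), Z)))
  step 10: S(S(S(add(add(add(Z, mul(SZ, SSSZ)), add(Z, SSZ)), Z))))
  step 11: S(S(S(add(add(mul(SZ, SSSZ), add(Z, SSZ)), Z))))
  step 12: S(S(S(add(add(add(SSSZ, mul(Z, SSSZ)), add(Z, SSZ)), Z))))
  step 13: S(S(S(add(add(S(add(SSZ, mul(Z, SSSZ))), add(Z, SSZ)), Z))))
  step 14: S(S(S(add(S(add(add(SSZ, mul(Z, SSSZ)), add(Z, SSZ))), Z))))
  step 15: S(S(S(S(add(add(add(SSZ, mul(Z, SSSZ)), add(Z, SSZ)), Z)))))
  step 16: S(S(S(S(add(add(S(add(SZ, mul(Z, SSSZ))), add(Z, SSZ)), Z)))))
  step 17: S(S(S(S(add(S(add(add(SZ, mul(Z, SSSZ)), add(Z, SSZ))), Z)))))
  step 18: S(S(S(S(S(add(add(add(SZ, mul(Z, SSSZ)), add(Z, SSZ)), Z))))))
  step 19: S(S(S(S(S(add(add(S(add(Z, mul(Z, SSSZ))), add(Z, SSZ)), Z))))))
  step 20: S(S(S(S(S(add(S(add(add(Z, mul(Z, SSSZ)), add(Z, SSZ))), Z))))))
  step 21: S(S(S(S(S(S(add(add(add(Z, mul(Z, SSSZ)), add(Z, SSZ)), Z)))))))
  step 22: S(S(S(S(S(S(add(add(mul(Z, SSSZ), add(Z, SSZ)), Z)))))))
  step 23: S(S(S(S(S(S(add(add(Z, add(Z, SSZ)), Z)))))))
  step 24: S(S(S(S(S(S(add(add(Z, SSZ), Z)))))))
  step 25: S(S(S(S(S(S(add(SSZ, Z)))))))
  step 26: S(S(S(S(S(S(S(add(SZ, Z))))))))
  step 27: S(S(S(S(S(S(S(S(add(Z, Z)))))))))
  step 28: S^8(Z)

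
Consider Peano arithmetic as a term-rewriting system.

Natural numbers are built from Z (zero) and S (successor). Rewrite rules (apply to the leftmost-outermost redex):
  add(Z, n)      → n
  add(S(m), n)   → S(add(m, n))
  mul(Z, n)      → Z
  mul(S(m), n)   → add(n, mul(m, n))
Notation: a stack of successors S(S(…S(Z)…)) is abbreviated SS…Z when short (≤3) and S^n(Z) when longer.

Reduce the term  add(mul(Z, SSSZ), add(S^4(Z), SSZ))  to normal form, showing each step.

Answer: normal form = S^6(Z)  (in 7 steps)

Derivation:
  start: add(mul(Z, SSSZ), add(S^4(Z), SSZ))
  [1] add(Z, add(S^4(Z), SSZ))
  [2] add(S^4(Z), SSZ)
  [3] S(add(SSSZ, SSZ))
  [4] S(S(add(SSZ, SSZ)))
  [5] S(S(S(add(SZ, SSZ))))
  [6] S(S(S(S(add(Z, SSZ)))))
  [7] S^6(Z)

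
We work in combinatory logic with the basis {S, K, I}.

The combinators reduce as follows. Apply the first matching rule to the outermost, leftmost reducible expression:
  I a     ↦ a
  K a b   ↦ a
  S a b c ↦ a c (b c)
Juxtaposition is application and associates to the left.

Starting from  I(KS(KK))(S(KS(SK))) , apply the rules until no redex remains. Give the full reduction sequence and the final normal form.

  start: I(KS(KK))(S(KS(SK)))
  →1  KS(KK)(S(KS(SK)))
  →2  S(S(KS(SK)))
  →3  S(SS)

Answer: normal form = S(SS)  (in 3 steps)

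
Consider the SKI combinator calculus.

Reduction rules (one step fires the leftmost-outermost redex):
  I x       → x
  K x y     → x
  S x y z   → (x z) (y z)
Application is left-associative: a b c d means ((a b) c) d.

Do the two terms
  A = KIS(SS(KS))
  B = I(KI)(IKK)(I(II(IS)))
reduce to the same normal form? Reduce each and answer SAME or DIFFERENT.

Answer: DIFFERENT — A ⇓ SS(KS), B ⇓ S

Derivation:
Term A:
  start: KIS(SS(KS))
  [1] I(SS(KS))
  [2] SS(KS)

Term B:
  start: I(KI)(IKK)(I(II(IS)))
  [1] KI(IKK)(I(II(IS)))
  [2] I(I(II(IS)))
  [3] I(II(IS))
  [4] II(IS)
  [5] I(IS)
  [6] IS
  [7] S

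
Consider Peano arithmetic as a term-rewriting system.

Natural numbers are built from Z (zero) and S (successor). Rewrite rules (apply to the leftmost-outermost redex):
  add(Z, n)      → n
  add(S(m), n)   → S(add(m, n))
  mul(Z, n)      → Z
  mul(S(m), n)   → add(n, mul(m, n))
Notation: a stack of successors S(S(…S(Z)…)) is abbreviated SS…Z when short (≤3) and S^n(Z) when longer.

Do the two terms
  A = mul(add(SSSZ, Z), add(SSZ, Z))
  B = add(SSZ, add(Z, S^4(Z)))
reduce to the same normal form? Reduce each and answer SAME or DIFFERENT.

Answer: SAME — A ⇓ S^6(Z), B ⇓ S^6(Z)

Working:
Term A:
  start: mul(add(SSSZ, Z), add(SSZ, Z))
  →1  mul(S(add(SSZ, Z)), add(SSZ, Z))
  →2  add(add(SSZ, Z), mul(add(SSZ, Z), add(SSZ, Z)))
  →3  add(S(add(SZ, Z)), mul(add(SSZ, Z), add(SSZ, Z)))
  →4  S(add(add(SZ, Z), mul(add(SSZ, Z), add(SSZ, Z))))
  →5  S(add(S(add(Z, Z)), mul(add(SSZ, Z), add(SSZ, Z))))
  →6  S(S(add(add(Z, Z), mul(add(SSZ, Z), add(SSZ, Z)))))
  →7  S(S(add(Z, mul(add(SSZ, Z), add(SSZ, Z)))))
  →8  S(S(mul(add(SSZ, Z), add(SSZ, Z))))
  →9  S(S(mul(S(add(SZ, Z)), add(SSZ, Z))))
  →10  S(S(add(add(SSZ, Z), mul(add(SZ, Z), add(SSZ, Z)))))
  →11  S(S(add(S(add(SZ, Z)), mul(add(SZ, Z), add(SSZ, Z)))))
  →12  S(S(S(add(add(SZ, Z), mul(add(SZ, Z), add(SSZ, Z))))))
  →13  S(S(S(add(S(add(Z, Z)), mul(add(SZ, Z), add(SSZ, Z))))))
  →14  S(S(S(S(add(add(Z, Z), mul(add(SZ, Z), add(SSZ, Z)))))))
  →15  S(S(S(S(add(Z, mul(add(SZ, Z), add(SSZ, Z)))))))
  →16  S(S(S(S(mul(add(SZ, Z), add(SSZ, Z))))))
  →17  S(S(S(S(mul(S(add(Z, Z)), add(SSZ, Z))))))
  →18  S(S(S(S(add(add(SSZ, Z), mul(add(Z, Z), add(SSZ, Z)))))))
  →19  S(S(S(S(add(S(add(SZ, Z)), mul(add(Z, Z), add(SSZ, Z)))))))
  →20  S(S(S(S(S(add(add(SZ, Z), mul(add(Z, Z), add(SSZ, Z))))))))
  →21  S(S(S(S(S(add(S(add(Z, Z)), mul(add(Z, Z), add(SSZ, Z))))))))
  →22  S(S(S(S(S(S(add(add(Z, Z), mul(add(Z, Z), add(SSZ, Z)))))))))
  →23  S(S(S(S(S(S(add(Z, mul(add(Z, Z), add(SSZ, Z)))))))))
  →24  S(S(S(S(S(S(mul(add(Z, Z), add(SSZ, Z))))))))
  →25  S(S(S(S(S(S(mul(Z, add(SSZ, Z))))))))
  →26  S^6(Z)

Term B:
  start: add(SSZ, add(Z, S^4(Z)))
  →1  S(add(SZ, add(Z, S^4(Z))))
  →2  S(S(add(Z, add(Z, S^4(Z)))))
  →3  S(S(add(Z, S^4(Z))))
  →4  S^6(Z)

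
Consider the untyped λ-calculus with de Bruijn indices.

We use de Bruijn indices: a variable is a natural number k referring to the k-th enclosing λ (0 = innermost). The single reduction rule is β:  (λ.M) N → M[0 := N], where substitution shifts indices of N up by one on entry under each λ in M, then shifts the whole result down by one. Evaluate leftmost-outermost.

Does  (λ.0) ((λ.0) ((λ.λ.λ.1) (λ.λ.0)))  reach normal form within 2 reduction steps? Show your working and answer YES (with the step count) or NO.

Answer: NO — after 2 steps the term is (λ.λ.λ.1) (λ.λ.0), not yet normal

Working:
  start: (λ.0) ((λ.0) ((λ.λ.λ.1) (λ.λ.0)))
  step 1: (λ.0) ((λ.λ.λ.1) (λ.λ.0))
  step 2: (λ.λ.λ.1) (λ.λ.0)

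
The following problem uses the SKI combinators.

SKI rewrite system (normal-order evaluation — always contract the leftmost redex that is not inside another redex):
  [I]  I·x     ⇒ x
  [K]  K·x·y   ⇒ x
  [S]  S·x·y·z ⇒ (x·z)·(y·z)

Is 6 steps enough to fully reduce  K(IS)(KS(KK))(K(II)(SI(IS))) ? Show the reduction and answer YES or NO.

  start: K(IS)(KS(KK))(K(II)(SI(IS)))
  step 1: IS(K(II)(SI(IS)))
  step 2: S(K(II)(SI(IS)))
  step 3: S(II)
  step 4: SI

Answer: YES — reaches normal form SI in 4 ≤ 6 steps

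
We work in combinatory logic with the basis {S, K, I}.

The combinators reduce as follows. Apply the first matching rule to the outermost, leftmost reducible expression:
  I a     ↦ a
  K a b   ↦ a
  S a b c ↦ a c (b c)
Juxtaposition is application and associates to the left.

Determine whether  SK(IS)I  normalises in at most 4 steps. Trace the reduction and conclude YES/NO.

  start: SK(IS)I
  [1] KI(ISI)
  [2] I

Answer: YES — reaches normal form I in 2 ≤ 4 steps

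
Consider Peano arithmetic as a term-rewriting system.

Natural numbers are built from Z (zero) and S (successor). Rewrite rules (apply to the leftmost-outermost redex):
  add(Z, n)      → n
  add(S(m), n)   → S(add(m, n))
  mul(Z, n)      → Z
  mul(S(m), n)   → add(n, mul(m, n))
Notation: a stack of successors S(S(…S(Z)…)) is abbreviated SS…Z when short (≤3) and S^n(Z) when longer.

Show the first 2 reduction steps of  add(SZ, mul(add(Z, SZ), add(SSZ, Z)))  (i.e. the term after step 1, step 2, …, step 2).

  start: add(SZ, mul(add(Z, SZ), add(SSZ, Z)))
  step 1: S(add(Z, mul(add(Z, SZ), add(SSZ, Z))))
  step 2: S(mul(add(Z, SZ), add(SSZ, Z)))

Answer: after 2 steps: S(mul(add(Z, SZ), add(SSZ, Z)))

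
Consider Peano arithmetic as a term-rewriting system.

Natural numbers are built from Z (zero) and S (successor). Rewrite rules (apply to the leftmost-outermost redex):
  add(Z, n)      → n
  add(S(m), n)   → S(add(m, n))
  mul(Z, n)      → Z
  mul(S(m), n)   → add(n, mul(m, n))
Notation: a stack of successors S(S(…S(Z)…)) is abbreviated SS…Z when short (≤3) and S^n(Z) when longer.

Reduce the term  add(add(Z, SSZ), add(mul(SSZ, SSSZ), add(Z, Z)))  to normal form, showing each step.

Answer: normal form = S^8(Z)  (in 23 steps)

Reduction:
  start: add(add(Z, SSZ), add(mul(SSZ, SSSZ), add(Z, Z)))
  step 1: add(SSZ, add(mul(SSZ, SSSZ), add(Z, Z)))
  step 2: S(add(SZ, add(mul(SSZ, SSSZ), add(Z, Z))))
  step 3: S(S(add(Z, add(mul(SSZ, SSSZ), add(Z, Z)))))
  step 4: S(S(add(mul(SSZ, SSSZ), add(Z, Z))))
  step 5: S(S(add(add(SSSZ, mul(SZ, SSSZ)), add(Z, Z))))
  step 6: S(S(add(S(add(SSZ, mul(SZ, SSSZ))), add(Z, Z))))
  step 7: S(S(S(add(add(SSZ, mul(SZ, SSSZ)), add(Z, Z)))))
  step 8: S(S(S(add(S(add(SZ, mul(SZ, SSSZ))), add(Z, Z)))))
  step 9: S(S(S(S(add(add(SZ, mul(SZ, SSSZ)), add(Z, Z))))))
  step 10: S(S(S(S(add(S(add(Z, mul(SZ, SSSZ))), add(Z, Z))))))
  step 11: S(S(S(S(S(add(add(Z, mul(SZ, SSSZ)), add(Z, Z)))))))
  step 12: S(S(S(S(S(add(mul(SZ, SSSZ), add(Z, Z)))))))
  step 13: S(S(S(S(S(add(add(SSSZ, mul(Z, SSSZ)), add(Z, Z)))))))
  step 14: S(S(S(S(S(add(S(add(SSZ, mul(Z, SSSZ))), add(Z, Z)))))))
  step 15: S(S(S(S(S(S(add(add(SSZ, mul(Z, SSSZ)), add(Z, Z))))))))
  step 16: S(S(S(S(S(S(add(S(add(SZ, mul(Z, SSSZ))), add(Z, Z))))))))
  step 17: S(S(S(S(S(S(S(add(add(SZ, mul(Z, SSSZ)), add(Z, Z)))))))))
  step 18: S(S(S(S(S(S(S(add(S(add(Z, mul(Z, SSSZ))), add(Z, Z)))))))))
  step 19: S(S(S(S(S(S(S(S(add(add(Z, mul(Z, SSSZ)), add(Z, Z))))))))))
  step 20: S(S(S(S(S(S(S(S(add(mul(Z, SSSZ), add(Z, Z))))))))))
  step 21: S(S(S(S(S(S(S(S(add(Z, add(Z, Z))))))))))
  step 22: S(S(S(S(S(S(S(S(add(Z, Z)))))))))
  step 23: S^8(Z)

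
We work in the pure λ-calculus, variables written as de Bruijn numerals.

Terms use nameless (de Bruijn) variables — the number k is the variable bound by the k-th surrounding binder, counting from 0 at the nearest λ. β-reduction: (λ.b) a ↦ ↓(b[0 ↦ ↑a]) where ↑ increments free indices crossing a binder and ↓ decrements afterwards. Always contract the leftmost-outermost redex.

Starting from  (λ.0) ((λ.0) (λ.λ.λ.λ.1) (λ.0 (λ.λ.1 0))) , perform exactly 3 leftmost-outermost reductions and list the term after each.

Answer: after 3 steps: λ.λ.λ.1

Reduction:
  start: (λ.0) ((λ.0) (λ.λ.λ.λ.1) (λ.0 (λ.λ.1 0)))
  [1] (λ.0) (λ.λ.λ.λ.1) (λ.0 (λ.λ.1 0))
  [2] (λ.λ.λ.λ.1) (λ.0 (λ.λ.1 0))
  [3] λ.λ.λ.1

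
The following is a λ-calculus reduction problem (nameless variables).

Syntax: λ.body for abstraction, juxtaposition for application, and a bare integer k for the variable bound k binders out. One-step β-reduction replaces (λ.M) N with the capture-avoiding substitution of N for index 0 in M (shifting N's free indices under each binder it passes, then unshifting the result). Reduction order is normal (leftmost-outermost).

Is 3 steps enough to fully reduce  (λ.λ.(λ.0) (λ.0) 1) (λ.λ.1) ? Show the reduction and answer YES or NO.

Answer: YES — reaches normal form λ.λ.λ.1 in 3 ≤ 3 steps

Reduction:
  start: (λ.λ.(λ.0) (λ.0) 1) (λ.λ.1)
  →1  λ.(λ.0) (λ.0) (λ.λ.1)
  →2  λ.(λ.0) (λ.λ.1)
  →3  λ.λ.λ.1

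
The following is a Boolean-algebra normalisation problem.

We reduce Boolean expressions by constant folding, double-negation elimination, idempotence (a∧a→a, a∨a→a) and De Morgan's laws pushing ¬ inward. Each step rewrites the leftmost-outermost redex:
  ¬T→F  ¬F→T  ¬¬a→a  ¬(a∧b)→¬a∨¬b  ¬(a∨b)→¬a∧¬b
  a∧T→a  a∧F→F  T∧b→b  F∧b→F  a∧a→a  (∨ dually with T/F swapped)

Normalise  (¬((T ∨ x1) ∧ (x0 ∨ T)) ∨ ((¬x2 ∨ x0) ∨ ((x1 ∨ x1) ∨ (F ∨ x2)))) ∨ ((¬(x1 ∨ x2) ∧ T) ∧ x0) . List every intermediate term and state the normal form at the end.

Answer: normal form = ((¬x2 ∨ x0) ∨ (x1 ∨ x2)) ∨ ((¬x1 ∧ ¬x2) ∧ x0)  (in 13 steps)

Reduction:
  start: (¬((T ∨ x1) ∧ (x0 ∨ T)) ∨ ((¬x2 ∨ x0) ∨ ((x1 ∨ x1) ∨ (F ∨ x2)))) ∨ ((¬(x1 ∨ x2) ∧ T) ∧ x0)
  [1] ((¬(T ∨ x1) ∨ ¬(x0 ∨ T)) ∨ ((¬x2 ∨ x0) ∨ ((x1 ∨ x1) ∨ (F ∨ x2)))) ∨ ((¬(x1 ∨ x2) ∧ T) ∧ x0)
  [2] (((¬T ∧ ¬x1) ∨ ¬(x0 ∨ T)) ∨ ((¬x2 ∨ x0) ∨ ((x1 ∨ x1) ∨ (F ∨ x2)))) ∨ ((¬(x1 ∨ x2) ∧ T) ∧ x0)
  [3] (((F ∧ ¬x1) ∨ ¬(x0 ∨ T)) ∨ ((¬x2 ∨ x0) ∨ ((x1 ∨ x1) ∨ (F ∨ x2)))) ∨ ((¬(x1 ∨ x2) ∧ T) ∧ x0)
  [4] ((F ∨ ¬(x0 ∨ T)) ∨ ((¬x2 ∨ x0) ∨ ((x1 ∨ x1) ∨ (F ∨ x2)))) ∨ ((¬(x1 ∨ x2) ∧ T) ∧ x0)
  [5] (¬(x0 ∨ T) ∨ ((¬x2 ∨ x0) ∨ ((x1 ∨ x1) ∨ (F ∨ x2)))) ∨ ((¬(x1 ∨ x2) ∧ T) ∧ x0)
  [6] ((¬x0 ∧ ¬T) ∨ ((¬x2 ∨ x0) ∨ ((x1 ∨ x1) ∨ (F ∨ x2)))) ∨ ((¬(x1 ∨ x2) ∧ T) ∧ x0)
  [7] ((¬x0 ∧ F) ∨ ((¬x2 ∨ x0) ∨ ((x1 ∨ x1) ∨ (F ∨ x2)))) ∨ ((¬(x1 ∨ x2) ∧ T) ∧ x0)
  [8] (F ∨ ((¬x2 ∨ x0) ∨ ((x1 ∨ x1) ∨ (F ∨ x2)))) ∨ ((¬(x1 ∨ x2) ∧ T) ∧ x0)
  [9] ((¬x2 ∨ x0) ∨ ((x1 ∨ x1) ∨ (F ∨ x2))) ∨ ((¬(x1 ∨ x2) ∧ T) ∧ x0)
  [10] ((¬x2 ∨ x0) ∨ (x1 ∨ (F ∨ x2))) ∨ ((¬(x1 ∨ x2) ∧ T) ∧ x0)
  [11] ((¬x2 ∨ x0) ∨ (x1 ∨ x2)) ∨ ((¬(x1 ∨ x2) ∧ T) ∧ x0)
  [12] ((¬x2 ∨ x0) ∨ (x1 ∨ x2)) ∨ (¬(x1 ∨ x2) ∧ x0)
  [13] ((¬x2 ∨ x0) ∨ (x1 ∨ x2)) ∨ ((¬x1 ∧ ¬x2) ∧ x0)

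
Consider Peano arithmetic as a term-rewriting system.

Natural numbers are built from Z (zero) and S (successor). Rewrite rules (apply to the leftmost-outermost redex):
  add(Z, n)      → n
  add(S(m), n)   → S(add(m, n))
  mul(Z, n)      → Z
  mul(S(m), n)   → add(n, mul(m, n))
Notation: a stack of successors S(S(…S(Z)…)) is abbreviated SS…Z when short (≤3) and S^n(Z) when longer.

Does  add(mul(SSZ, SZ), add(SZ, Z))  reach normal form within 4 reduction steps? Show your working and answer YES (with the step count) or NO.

  start: add(mul(SSZ, SZ), add(SZ, Z))
  [1] add(add(SZ, mul(SZ, SZ)), add(SZ, Z))
  [2] add(S(add(Z, mul(SZ, SZ))), add(SZ, Z))
  [3] S(add(add(Z, mul(SZ, SZ)), add(SZ, Z)))
  [4] S(add(mul(SZ, SZ), add(SZ, Z)))

Answer: NO — after 4 steps the term is S(add(mul(SZ, SZ), add(SZ, Z))), not yet normal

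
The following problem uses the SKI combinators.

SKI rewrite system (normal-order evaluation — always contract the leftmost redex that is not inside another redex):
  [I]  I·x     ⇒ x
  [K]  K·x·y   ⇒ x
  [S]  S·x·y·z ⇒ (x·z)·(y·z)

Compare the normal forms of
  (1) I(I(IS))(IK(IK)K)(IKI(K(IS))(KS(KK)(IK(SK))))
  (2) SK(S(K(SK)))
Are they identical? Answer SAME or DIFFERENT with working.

Answer: SAME — A ⇓ SK(S(K(SK))), B ⇓ SK(S(K(SK)))

Reduction:
Term A:
  start: I(I(IS))(IK(IK)K)(IKI(K(IS))(KS(KK)(IK(SK))))
  →1  I(IS)(IK(IK)K)(IKI(K(IS))(KS(KK)(IK(SK))))
  →2  IS(IK(IK)K)(IKI(K(IS))(KS(KK)(IK(SK))))
  →3  S(IK(IK)K)(IKI(K(IS))(KS(KK)(IK(SK))))
  →4  S(K(IK)K)(IKI(K(IS))(KS(KK)(IK(SK))))
  →5  S(IK)(IKI(K(IS))(KS(KK)(IK(SK))))
  →6  SK(IKI(K(IS))(KS(KK)(IK(SK))))
  →7  SK(KI(K(IS))(KS(KK)(IK(SK))))
  →8  SK(I(KS(KK)(IK(SK))))
  →9  SK(KS(KK)(IK(SK)))
  →10  SK(S(IK(SK)))
  →11  SK(S(K(SK)))

Term B:
  start: SK(S(K(SK)))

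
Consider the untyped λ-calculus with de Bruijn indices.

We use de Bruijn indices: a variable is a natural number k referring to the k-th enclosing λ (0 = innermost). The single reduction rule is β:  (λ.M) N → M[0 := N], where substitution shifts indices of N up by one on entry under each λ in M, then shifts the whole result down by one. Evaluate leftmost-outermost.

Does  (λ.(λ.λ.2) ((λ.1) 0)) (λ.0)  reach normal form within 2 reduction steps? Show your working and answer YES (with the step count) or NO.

Answer: YES — reaches normal form λ.λ.0 in 2 ≤ 2 steps

Derivation:
  start: (λ.(λ.λ.2) ((λ.1) 0)) (λ.0)
  [1] (λ.λ.λ.0) ((λ.λ.0) (λ.0))
  [2] λ.λ.0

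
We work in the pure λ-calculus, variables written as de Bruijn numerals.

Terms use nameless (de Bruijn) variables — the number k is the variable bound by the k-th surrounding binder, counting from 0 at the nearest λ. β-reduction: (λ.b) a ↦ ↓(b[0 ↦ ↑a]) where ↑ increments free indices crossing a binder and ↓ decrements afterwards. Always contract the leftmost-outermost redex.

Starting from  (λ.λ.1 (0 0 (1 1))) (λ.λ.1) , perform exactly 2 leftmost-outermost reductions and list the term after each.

  start: (λ.λ.1 (0 0 (1 1))) (λ.λ.1)
  [1] λ.(λ.λ.1) (0 0 ((λ.λ.1) (λ.λ.1)))
  [2] λ.λ.1 1 ((λ.λ.1) (λ.λ.1))

Answer: after 2 steps: λ.λ.1 1 ((λ.λ.1) (λ.λ.1))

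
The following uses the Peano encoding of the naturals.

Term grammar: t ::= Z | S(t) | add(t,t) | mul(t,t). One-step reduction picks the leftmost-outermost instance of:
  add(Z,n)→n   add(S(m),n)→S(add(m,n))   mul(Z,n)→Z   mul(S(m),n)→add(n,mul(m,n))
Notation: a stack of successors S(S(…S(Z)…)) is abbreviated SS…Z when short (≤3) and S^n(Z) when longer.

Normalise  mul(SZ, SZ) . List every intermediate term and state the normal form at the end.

Answer: normal form = SZ  (in 4 steps)

Working:
  start: mul(SZ, SZ)
  →1  add(SZ, mul(Z, SZ))
  →2  S(add(Z, mul(Z, SZ)))
  →3  S(mul(Z, SZ))
  →4  SZ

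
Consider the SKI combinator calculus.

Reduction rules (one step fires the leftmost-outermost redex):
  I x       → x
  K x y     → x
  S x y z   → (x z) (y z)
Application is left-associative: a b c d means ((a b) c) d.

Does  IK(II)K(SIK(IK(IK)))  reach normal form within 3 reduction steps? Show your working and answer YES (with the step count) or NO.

  start: IK(II)K(SIK(IK(IK)))
  step 1: K(II)K(SIK(IK(IK)))
  step 2: II(SIK(IK(IK)))
  step 3: I(SIK(IK(IK)))

Answer: NO — after 3 steps the term is I(SIK(IK(IK))), not yet normal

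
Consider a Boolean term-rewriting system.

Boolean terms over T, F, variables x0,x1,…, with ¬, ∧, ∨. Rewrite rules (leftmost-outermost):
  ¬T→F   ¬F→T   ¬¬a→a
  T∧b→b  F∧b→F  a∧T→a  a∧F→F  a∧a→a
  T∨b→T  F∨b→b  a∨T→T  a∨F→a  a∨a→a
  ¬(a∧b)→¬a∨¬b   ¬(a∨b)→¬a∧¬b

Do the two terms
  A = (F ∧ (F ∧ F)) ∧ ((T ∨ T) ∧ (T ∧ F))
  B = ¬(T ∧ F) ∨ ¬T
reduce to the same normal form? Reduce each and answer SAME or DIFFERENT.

Answer: DIFFERENT — A ⇓ F, B ⇓ T

Reduction:
Term A:
  start: (F ∧ (F ∧ F)) ∧ ((T ∨ T) ∧ (T ∧ F))
  [1] F ∧ ((T ∨ T) ∧ (T ∧ F))
  [2] F

Term B:
  start: ¬(T ∧ F) ∨ ¬T
  [1] (¬T ∨ ¬F) ∨ ¬T
  [2] (F ∨ ¬F) ∨ ¬T
  [3] ¬F ∨ ¬T
  [4] T ∨ ¬T
  [5] T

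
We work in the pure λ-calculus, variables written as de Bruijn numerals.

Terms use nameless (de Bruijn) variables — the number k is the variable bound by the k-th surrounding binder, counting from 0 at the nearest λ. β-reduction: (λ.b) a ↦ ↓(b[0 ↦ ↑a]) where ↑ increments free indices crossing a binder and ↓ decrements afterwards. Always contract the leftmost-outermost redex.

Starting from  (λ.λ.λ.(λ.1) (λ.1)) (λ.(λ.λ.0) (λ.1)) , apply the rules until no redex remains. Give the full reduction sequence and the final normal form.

  start: (λ.λ.λ.(λ.1) (λ.1)) (λ.(λ.λ.0) (λ.1))
  →1  λ.λ.(λ.1) (λ.1)
  →2  λ.λ.0

Answer: normal form = λ.λ.0  (in 2 steps)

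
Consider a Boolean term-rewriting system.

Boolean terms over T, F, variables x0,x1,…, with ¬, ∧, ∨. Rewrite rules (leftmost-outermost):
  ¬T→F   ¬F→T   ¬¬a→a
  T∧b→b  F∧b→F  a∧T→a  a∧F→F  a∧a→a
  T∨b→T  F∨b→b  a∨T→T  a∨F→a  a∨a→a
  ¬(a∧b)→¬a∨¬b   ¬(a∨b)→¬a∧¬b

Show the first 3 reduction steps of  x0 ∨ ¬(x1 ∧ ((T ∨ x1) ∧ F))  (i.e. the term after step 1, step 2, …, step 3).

  start: x0 ∨ ¬(x1 ∧ ((T ∨ x1) ∧ F))
  [1] x0 ∨ (¬x1 ∨ ¬((T ∨ x1) ∧ F))
  [2] x0 ∨ (¬x1 ∨ (¬(T ∨ x1) ∨ ¬F))
  [3] x0 ∨ (¬x1 ∨ ((¬T ∧ ¬x1) ∨ ¬F))

Answer: after 3 steps: x0 ∨ (¬x1 ∨ ((¬T ∧ ¬x1) ∨ ¬F))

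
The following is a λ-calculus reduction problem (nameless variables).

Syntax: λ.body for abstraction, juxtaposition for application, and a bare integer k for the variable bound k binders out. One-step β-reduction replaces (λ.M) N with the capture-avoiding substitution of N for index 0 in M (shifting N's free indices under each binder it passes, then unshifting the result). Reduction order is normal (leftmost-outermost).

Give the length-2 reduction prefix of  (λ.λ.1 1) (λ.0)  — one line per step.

  start: (λ.λ.1 1) (λ.0)
  step 1: λ.(λ.0) (λ.0)
  step 2: λ.λ.0

Answer: after 2 steps: λ.λ.0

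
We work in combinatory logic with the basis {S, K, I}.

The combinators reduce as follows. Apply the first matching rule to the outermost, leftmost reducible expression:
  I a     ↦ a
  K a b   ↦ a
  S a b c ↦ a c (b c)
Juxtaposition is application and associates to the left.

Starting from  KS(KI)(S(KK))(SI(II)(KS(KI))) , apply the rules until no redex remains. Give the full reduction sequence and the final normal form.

  start: KS(KI)(S(KK))(SI(II)(KS(KI)))
  →1  S(S(KK))(SI(II)(KS(KI)))
  →2  S(S(KK))(I(KS(KI))(II(KS(KI))))
  →3  S(S(KK))(KS(KI)(II(KS(KI))))
  →4  S(S(KK))(S(II(KS(KI))))
  →5  S(S(KK))(S(I(KS(KI))))
  →6  S(S(KK))(S(KS(KI)))
  →7  S(S(KK))(SS)

Answer: normal form = S(S(KK))(SS)  (in 7 steps)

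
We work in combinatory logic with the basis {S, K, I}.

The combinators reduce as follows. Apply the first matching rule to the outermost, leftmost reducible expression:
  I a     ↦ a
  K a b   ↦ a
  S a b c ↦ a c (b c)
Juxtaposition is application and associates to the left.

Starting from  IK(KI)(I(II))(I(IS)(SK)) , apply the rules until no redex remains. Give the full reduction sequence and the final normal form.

Answer: normal form = I  (in 3 steps)

Reduction:
  start: IK(KI)(I(II))(I(IS)(SK))
  →1  K(KI)(I(II))(I(IS)(SK))
  →2  KI(I(IS)(SK))
  →3  I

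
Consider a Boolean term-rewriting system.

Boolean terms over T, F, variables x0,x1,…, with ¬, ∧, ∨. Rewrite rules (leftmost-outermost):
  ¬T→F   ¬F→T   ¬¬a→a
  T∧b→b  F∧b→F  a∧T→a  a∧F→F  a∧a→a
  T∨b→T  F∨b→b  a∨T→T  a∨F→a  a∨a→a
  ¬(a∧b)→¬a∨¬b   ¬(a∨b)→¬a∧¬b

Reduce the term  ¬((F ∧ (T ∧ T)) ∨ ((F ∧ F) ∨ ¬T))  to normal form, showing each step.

  start: ¬((F ∧ (T ∧ T)) ∨ ((F ∧ F) ∨ ¬T))
  →1  ¬(F ∧ (T ∧ T)) ∧ ¬((F ∧ F) ∨ ¬T)
  →2  (¬F ∨ ¬(T ∧ T)) ∧ ¬((F ∧ F) ∨ ¬T)
  →3  (T ∨ ¬(T ∧ T)) ∧ ¬((F ∧ F) ∨ ¬T)
  →4  T ∧ ¬((F ∧ F) ∨ ¬T)
  →5  ¬((F ∧ F) ∨ ¬T)
  →6  ¬(F ∧ F) ∧ ¬¬T
  →7  (¬F ∨ ¬F) ∧ ¬¬T
  →8  ¬F ∧ ¬¬T
  →9  T ∧ ¬¬T
  →10  ¬¬T
  →11  T

Answer: normal form = T  (in 11 steps)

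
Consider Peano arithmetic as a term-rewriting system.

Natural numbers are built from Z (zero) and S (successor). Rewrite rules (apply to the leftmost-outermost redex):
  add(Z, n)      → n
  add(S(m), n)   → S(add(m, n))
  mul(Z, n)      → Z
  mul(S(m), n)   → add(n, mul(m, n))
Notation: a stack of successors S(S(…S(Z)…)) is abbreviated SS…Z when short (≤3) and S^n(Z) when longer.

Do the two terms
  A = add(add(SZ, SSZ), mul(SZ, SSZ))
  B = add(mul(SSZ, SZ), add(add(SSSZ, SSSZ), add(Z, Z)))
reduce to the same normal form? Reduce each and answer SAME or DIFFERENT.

Term A:
  start: add(add(SZ, SSZ), mul(SZ, SSZ))
  →1  add(S(add(Z, SSZ)), mul(SZ, SSZ))
  →2  S(add(add(Z, SSZ), mul(SZ, SSZ)))
  →3  S(add(SSZ, mul(SZ, SSZ)))
  →4  S(S(add(SZ, mul(SZ, SSZ))))
  →5  S(S(S(add(Z, mul(SZ, SSZ)))))
  →6  S(S(S(mul(SZ, SSZ))))
  →7  S(S(S(add(SSZ, mul(Z, SSZ)))))
  →8  S(S(S(S(add(SZ, mul(Z, SSZ))))))
  →9  S(S(S(S(S(add(Z, mul(Z, SSZ)))))))
  →10  S(S(S(S(S(mul(Z, SSZ))))))
  →11  S^5(Z)

Term B:
  start: add(mul(SSZ, SZ), add(add(SSSZ, SSSZ), add(Z, Z)))
  →1  add(add(SZ, mul(SZ, SZ)), add(add(SSSZ, SSSZ), add(Z, Z)))
  →2  add(S(add(Z, mul(SZ, SZ))), add(add(SSSZ, SSSZ), add(Z, Z)))
  →3  S(add(add(Z, mul(SZ, SZ)), add(add(SSSZ, SSSZ), add(Z, Z))))
  →4  S(add(mul(SZ, SZ), add(add(SSSZ, SSSZ), add(Z, Z))))
  →5  S(add(add(SZ, mul(Z, SZ)), add(add(SSSZ, SSSZ), add(Z, Z))))
  →6  S(add(S(add(Z, mul(Z, SZ))), add(add(SSSZ, SSSZ), add(Z, Z))))
  →7  S(S(add(add(Z, mul(Z, SZ)), add(add(SSSZ, SSSZ), add(Z, Z)))))
  →8  S(S(add(mul(Z, SZ), add(add(SSSZ, SSSZ), add(Z, Z)))))
  →9  S(S(add(Z, add(add(SSSZ, SSSZ), add(Z, Z)))))
  →10  S(S(add(add(SSSZ, SSSZ), add(Z, Z))))
  →11  S(S(add(S(add(SSZ, SSSZ)), add(Z, Z))))
  →12  S(S(S(add(add(SSZ, SSSZ), add(Z, Z)))))
  →13  S(S(S(add(S(add(SZ, SSSZ)), add(Z, Z)))))
  →14  S(S(S(S(add(add(SZ, SSSZ), add(Z, Z))))))
  →15  S(S(S(S(add(S(add(Z, SSSZ)), add(Z, Z))))))
  →16  S(S(S(S(S(add(add(Z, SSSZ), add(Z, Z)))))))
  →17  S(S(S(S(S(add(SSSZ, add(Z, Z)))))))
  →18  S(S(S(S(S(S(add(SSZ, add(Z, Z))))))))
  →19  S(S(S(S(S(S(S(add(SZ, add(Z, Z)))))))))
  →20  S(S(S(S(S(S(S(S(add(Z, add(Z, Z))))))))))
  →21  S(S(S(S(S(S(S(S(add(Z, Z)))))))))
  →22  S^8(Z)

Answer: DIFFERENT — A ⇓ S^5(Z), B ⇓ S^8(Z)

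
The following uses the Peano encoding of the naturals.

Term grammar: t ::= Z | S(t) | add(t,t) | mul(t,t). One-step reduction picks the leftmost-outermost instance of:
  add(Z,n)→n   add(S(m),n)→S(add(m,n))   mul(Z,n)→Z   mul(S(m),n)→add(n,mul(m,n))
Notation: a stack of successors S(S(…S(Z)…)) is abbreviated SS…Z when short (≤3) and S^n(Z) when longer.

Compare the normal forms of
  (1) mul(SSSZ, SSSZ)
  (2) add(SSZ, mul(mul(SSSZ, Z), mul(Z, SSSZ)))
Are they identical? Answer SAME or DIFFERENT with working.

Answer: DIFFERENT — A ⇓ S^9(Z), B ⇓ SSZ

Working:
Term A:
  start: mul(SSSZ, SSSZ)
  step 1: add(SSSZ, mul(SSZ, SSSZ))
  step 2: S(add(SSZ, mul(SSZ, SSSZ)))
  step 3: S(S(add(SZ, mul(SSZ, SSSZ))))
  step 4: S(S(S(add(Z, mul(SSZ, SSSZ)))))
  step 5: S(S(S(mul(SSZ, SSSZ))))
  step 6: S(S(S(add(SSSZ, mul(SZ, SSSZ)))))
  step 7: S(S(S(S(add(SSZ, mul(SZ, SSSZ))))))
  step 8: S(S(S(S(S(add(SZ, mul(SZ, SSSZ)))))))
  step 9: S(S(S(S(S(S(add(Z, mul(SZ, SSSZ))))))))
  step 10: S(S(S(S(S(S(mul(SZ, SSSZ)))))))
  step 11: S(S(S(S(S(S(add(SSSZ, mul(Z, SSSZ))))))))
  step 12: S(S(S(S(S(S(S(add(SSZ, mul(Z, SSSZ)))))))))
  step 13: S(S(S(S(S(S(S(S(add(SZ, mul(Z, SSSZ))))))))))
  step 14: S(S(S(S(S(S(S(S(S(add(Z, mul(Z, SSSZ)))))))))))
  step 15: S(S(S(S(S(S(S(S(S(mul(Z, SSSZ))))))))))
  step 16: S^9(Z)

Term B:
  start: add(SSZ, mul(mul(SSSZ, Z), mul(Z, SSSZ)))
  step 1: S(add(SZ, mul(mul(SSSZ, Z), mul(Z, SSSZ))))
  step 2: S(S(add(Z, mul(mul(SSSZ, Z), mul(Z, SSSZ)))))
  step 3: S(S(mul(mul(SSSZ, Z), mul(Z, SSSZ))))
  step 4: S(S(mul(add(Z, mul(SSZ, Z)), mul(Z, SSSZ))))
  step 5: S(S(mul(mul(SSZ, Z), mul(Z, SSSZ))))
  step 6: S(S(mul(add(Z, mul(SZ, Z)), mul(Z, SSSZ))))
  step 7: S(S(mul(mul(SZ, Z), mul(Z, SSSZ))))
  step 8: S(S(mul(add(Z, mul(Z, Z)), mul(Z, SSSZ))))
  step 9: S(S(mul(mul(Z, Z), mul(Z, SSSZ))))
  step 10: S(S(mul(Z, mul(Z, SSSZ))))
  step 11: SSZ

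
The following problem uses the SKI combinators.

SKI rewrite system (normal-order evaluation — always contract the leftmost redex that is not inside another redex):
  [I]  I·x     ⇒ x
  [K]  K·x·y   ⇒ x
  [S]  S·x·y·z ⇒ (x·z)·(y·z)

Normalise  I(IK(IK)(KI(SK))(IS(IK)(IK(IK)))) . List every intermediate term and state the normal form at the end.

  start: I(IK(IK)(KI(SK))(IS(IK)(IK(IK))))
  →1  IK(IK)(KI(SK))(IS(IK)(IK(IK)))
  →2  K(IK)(KI(SK))(IS(IK)(IK(IK)))
  →3  IK(IS(IK)(IK(IK)))
  →4  K(IS(IK)(IK(IK)))
  →5  K(S(IK)(IK(IK)))
  →6  K(SK(IK(IK)))
  →7  K(SK(K(IK)))
  →8  K(SK(KK))

Answer: normal form = K(SK(KK))  (in 8 steps)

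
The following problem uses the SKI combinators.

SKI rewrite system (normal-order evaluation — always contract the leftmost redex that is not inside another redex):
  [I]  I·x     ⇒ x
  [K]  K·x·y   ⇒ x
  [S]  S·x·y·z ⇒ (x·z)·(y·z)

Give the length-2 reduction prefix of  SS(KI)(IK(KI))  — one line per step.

  start: SS(KI)(IK(KI))
  step 1: S(IK(KI))(KI(IK(KI)))
  step 2: S(K(KI))(KI(IK(KI)))

Answer: after 2 steps: S(K(KI))(KI(IK(KI)))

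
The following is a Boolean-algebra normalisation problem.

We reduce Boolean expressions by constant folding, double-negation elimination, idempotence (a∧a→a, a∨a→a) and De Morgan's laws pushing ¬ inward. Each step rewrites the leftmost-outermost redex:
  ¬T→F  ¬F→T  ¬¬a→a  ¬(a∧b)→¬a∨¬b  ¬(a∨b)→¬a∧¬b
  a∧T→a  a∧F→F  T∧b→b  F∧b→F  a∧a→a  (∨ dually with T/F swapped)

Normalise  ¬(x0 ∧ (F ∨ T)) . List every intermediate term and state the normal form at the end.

Answer: normal form = ¬x0  (in 6 steps)

Working:
  start: ¬(x0 ∧ (F ∨ T))
  →1  ¬x0 ∨ ¬(F ∨ T)
  →2  ¬x0 ∨ (¬F ∧ ¬T)
  →3  ¬x0 ∨ (T ∧ ¬T)
  →4  ¬x0 ∨ ¬T
  →5  ¬x0 ∨ F
  →6  ¬x0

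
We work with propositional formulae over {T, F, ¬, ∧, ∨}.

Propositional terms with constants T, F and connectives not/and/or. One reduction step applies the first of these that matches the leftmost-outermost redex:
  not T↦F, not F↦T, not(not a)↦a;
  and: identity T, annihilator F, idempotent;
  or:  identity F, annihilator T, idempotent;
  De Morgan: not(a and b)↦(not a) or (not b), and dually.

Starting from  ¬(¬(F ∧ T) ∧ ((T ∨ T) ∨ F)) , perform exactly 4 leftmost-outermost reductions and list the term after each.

Answer: after 4 steps: ¬((T ∨ T) ∨ F)

Reduction:
  start: ¬(¬(F ∧ T) ∧ ((T ∨ T) ∨ F))
  [1] ¬¬(F ∧ T) ∨ ¬((T ∨ T) ∨ F)
  [2] (F ∧ T) ∨ ¬((T ∨ T) ∨ F)
  [3] F ∨ ¬((T ∨ T) ∨ F)
  [4] ¬((T ∨ T) ∨ F)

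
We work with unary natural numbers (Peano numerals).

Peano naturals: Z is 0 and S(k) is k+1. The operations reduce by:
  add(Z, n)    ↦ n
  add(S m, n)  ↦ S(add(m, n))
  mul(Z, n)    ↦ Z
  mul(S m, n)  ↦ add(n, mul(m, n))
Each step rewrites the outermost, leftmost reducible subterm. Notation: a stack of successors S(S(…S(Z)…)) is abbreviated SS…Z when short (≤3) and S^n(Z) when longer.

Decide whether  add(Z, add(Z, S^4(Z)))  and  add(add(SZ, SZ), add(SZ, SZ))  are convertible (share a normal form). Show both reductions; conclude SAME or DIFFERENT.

Answer: SAME — A ⇓ S^4(Z), B ⇓ S^4(Z)

Reduction:
Term A:
  start: add(Z, add(Z, S^4(Z)))
  step 1: add(Z, S^4(Z))
  step 2: S^4(Z)

Term B:
  start: add(add(SZ, SZ), add(SZ, SZ))
  step 1: add(S(add(Z, SZ)), add(SZ, SZ))
  step 2: S(add(add(Z, SZ), add(SZ, SZ)))
  step 3: S(add(SZ, add(SZ, SZ)))
  step 4: S(S(add(Z, add(SZ, SZ))))
  step 5: S(S(add(SZ, SZ)))
  step 6: S(S(S(add(Z, SZ))))
  step 7: S^4(Z)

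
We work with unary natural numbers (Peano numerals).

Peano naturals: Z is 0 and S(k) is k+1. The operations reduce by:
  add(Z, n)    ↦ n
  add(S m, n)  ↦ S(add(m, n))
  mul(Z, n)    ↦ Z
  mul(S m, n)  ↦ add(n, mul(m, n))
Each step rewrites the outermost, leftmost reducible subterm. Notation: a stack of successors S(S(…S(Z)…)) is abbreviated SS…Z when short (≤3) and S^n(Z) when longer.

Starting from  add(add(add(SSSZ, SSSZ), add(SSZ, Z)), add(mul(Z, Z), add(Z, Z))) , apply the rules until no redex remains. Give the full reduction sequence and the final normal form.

  start: add(add(add(SSSZ, SSSZ), add(SSZ, Z)), add(mul(Z, Z), add(Z, Z)))
  step 1: add(add(S(add(SSZ, SSSZ)), add(SSZ, Z)), add(mul(Z, Z), add(Z, Z)))
  step 2: add(S(add(add(SSZ, SSSZ), add(SSZ, Z))), add(mul(Z, Z), add(Z, Z)))
  step 3: S(add(add(add(SSZ, SSSZ), add(SSZ, Z)), add(mul(Z, Z), add(Z, Z))))
  step 4: S(add(add(S(add(SZ, SSSZ)), add(SSZ, Z)), add(mul(Z, Z), add(Z, Z))))
  step 5: S(add(S(add(add(SZ, SSSZ), add(SSZ, Z))), add(mul(Z, Z), add(Z, Z))))
  step 6: S(S(add(add(add(SZ, SSSZ), add(SSZ, Z)), add(mul(Z, Z), add(Z, Z)))))
  step 7: S(S(add(add(S(add(Z, SSSZ)), add(SSZ, Z)), add(mul(Z, Z), add(Z, Z)))))
  step 8: S(S(add(S(add(add(Z, SSSZ), add(SSZ, Z))), add(mul(Z, Z), add(Z, Z)))))
  step 9: S(S(S(add(add(add(Z, SSSZ), add(SSZ, Z)), add(mul(Z, Z), add(Z, Z))))))
  step 10: S(S(S(add(add(SSSZ, add(SSZ, Z)), add(mul(Z, Z), add(Z, Z))))))
  step 11: S(S(S(add(S(add(SSZ, add(SSZ, Z))), add(mul(Z, Z), add(Z, Z))))))
  step 12: S(S(S(S(add(add(SSZ, add(SSZ, Z)), add(mul(Z, Z), add(Z, Z)))))))
  step 13: S(S(S(S(add(S(add(SZ, add(SSZ, Z))), add(mul(Z, Z), add(Z, Z)))))))
  step 14: S(S(S(S(S(add(add(SZ, add(SSZ, Z)), add(mul(Z, Z), add(Z, Z))))))))
  step 15: S(S(S(S(S(add(S(add(Z, add(SSZ, Z))), add(mul(Z, Z), add(Z, Z))))))))
  step 16: S(S(S(S(S(S(add(add(Z, add(SSZ, Z)), add(mul(Z, Z), add(Z, Z)))))))))
  step 17: S(S(S(S(S(S(add(add(SSZ, Z), add(mul(Z, Z), add(Z, Z)))))))))
  step 18: S(S(S(S(S(S(add(S(add(SZ, Z)), add(mul(Z, Z), add(Z, Z)))))))))
  step 19: S(S(S(S(S(S(S(add(add(SZ, Z), add(mul(Z, Z), add(Z, Z))))))))))
  step 20: S(S(S(S(S(S(S(add(S(add(Z, Z)), add(mul(Z, Z), add(Z, Z))))))))))
  step 21: S(S(S(S(S(S(S(S(add(add(Z, Z), add(mul(Z, Z), add(Z, Z)))))))))))
  step 22: S(S(S(S(S(S(S(S(add(Z, add(mul(Z, Z), add(Z, Z)))))))))))
  step 23: S(S(S(S(S(S(S(S(add(mul(Z, Z), add(Z, Z))))))))))
  step 24: S(S(S(S(S(S(S(S(add(Z, add(Z, Z))))))))))
  step 25: S(S(S(S(S(S(S(S(add(Z, Z)))))))))
  step 26: S^8(Z)

Answer: normal form = S^8(Z)  (in 26 steps)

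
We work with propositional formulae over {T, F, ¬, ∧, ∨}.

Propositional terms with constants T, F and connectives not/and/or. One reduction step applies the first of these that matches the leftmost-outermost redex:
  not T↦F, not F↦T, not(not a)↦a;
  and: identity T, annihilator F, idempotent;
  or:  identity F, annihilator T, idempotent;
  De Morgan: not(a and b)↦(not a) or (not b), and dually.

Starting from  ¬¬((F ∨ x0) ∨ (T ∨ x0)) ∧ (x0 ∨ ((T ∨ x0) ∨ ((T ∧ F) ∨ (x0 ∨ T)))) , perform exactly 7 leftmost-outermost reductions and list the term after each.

  start: ¬¬((F ∨ x0) ∨ (T ∨ x0)) ∧ (x0 ∨ ((T ∨ x0) ∨ ((T ∧ F) ∨ (x0 ∨ T))))
  step 1: ((F ∨ x0) ∨ (T ∨ x0)) ∧ (x0 ∨ ((T ∨ x0) ∨ ((T ∧ F) ∨ (x0 ∨ T))))
  step 2: (x0 ∨ (T ∨ x0)) ∧ (x0 ∨ ((T ∨ x0) ∨ ((T ∧ F) ∨ (x0 ∨ T))))
  step 3: (x0 ∨ T) ∧ (x0 ∨ ((T ∨ x0) ∨ ((T ∧ F) ∨ (x0 ∨ T))))
  step 4: T ∧ (x0 ∨ ((T ∨ x0) ∨ ((T ∧ F) ∨ (x0 ∨ T))))
  step 5: x0 ∨ ((T ∨ x0) ∨ ((T ∧ F) ∨ (x0 ∨ T)))
  step 6: x0 ∨ (T ∨ ((T ∧ F) ∨ (x0 ∨ T)))
  step 7: x0 ∨ T

Answer: after 7 steps: x0 ∨ T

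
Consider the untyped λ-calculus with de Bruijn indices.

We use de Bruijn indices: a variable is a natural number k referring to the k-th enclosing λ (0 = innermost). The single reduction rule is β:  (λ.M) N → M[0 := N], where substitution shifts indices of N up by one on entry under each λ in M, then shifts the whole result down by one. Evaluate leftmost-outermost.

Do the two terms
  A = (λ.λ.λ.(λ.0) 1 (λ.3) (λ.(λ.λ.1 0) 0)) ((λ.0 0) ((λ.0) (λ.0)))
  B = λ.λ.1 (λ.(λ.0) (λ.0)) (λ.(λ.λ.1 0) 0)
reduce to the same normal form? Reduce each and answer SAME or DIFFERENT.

Answer: SAME — A ⇓ λ.λ.1 (λ.λ.0) (λ.λ.1 0), B ⇓ λ.λ.1 (λ.λ.0) (λ.λ.1 0)

Derivation:
Term A:
  start: (λ.λ.λ.(λ.0) 1 (λ.3) (λ.(λ.λ.1 0) 0)) ((λ.0 0) ((λ.0) (λ.0)))
  step 1: λ.λ.(λ.0) 1 (λ.(λ.0 0) ((λ.0) (λ.0))) (λ.(λ.λ.1 0) 0)
  step 2: λ.λ.1 (λ.(λ.0 0) ((λ.0) (λ.0))) (λ.(λ.λ.1 0) 0)
  step 3: λ.λ.1 (λ.(λ.0) (λ.0) ((λ.0) (λ.0))) (λ.(λ.λ.1 0) 0)
  step 4: λ.λ.1 (λ.(λ.0) ((λ.0) (λ.0))) (λ.(λ.λ.1 0) 0)
  step 5: λ.λ.1 (λ.(λ.0) (λ.0)) (λ.(λ.λ.1 0) 0)
  step 6: λ.λ.1 (λ.λ.0) (λ.(λ.λ.1 0) 0)
  step 7: λ.λ.1 (λ.λ.0) (λ.λ.1 0)

Term B:
  start: λ.λ.1 (λ.(λ.0) (λ.0)) (λ.(λ.λ.1 0) 0)
  step 1: λ.λ.1 (λ.λ.0) (λ.(λ.λ.1 0) 0)
  step 2: λ.λ.1 (λ.λ.0) (λ.λ.1 0)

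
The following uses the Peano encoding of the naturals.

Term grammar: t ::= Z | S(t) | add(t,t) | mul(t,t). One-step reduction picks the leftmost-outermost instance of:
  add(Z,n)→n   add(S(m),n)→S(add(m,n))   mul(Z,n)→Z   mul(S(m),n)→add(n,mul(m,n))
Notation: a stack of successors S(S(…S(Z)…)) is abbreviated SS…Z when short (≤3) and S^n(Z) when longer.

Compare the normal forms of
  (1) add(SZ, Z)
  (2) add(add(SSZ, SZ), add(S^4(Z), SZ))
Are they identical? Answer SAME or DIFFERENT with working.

Answer: DIFFERENT — A ⇓ SZ, B ⇓ S^8(Z)

Working:
Term A:
  start: add(SZ, Z)
  [1] S(add(Z, Z))
  [2] SZ

Term B:
  start: add(add(SSZ, SZ), add(S^4(Z), SZ))
  [1] add(S(add(SZ, SZ)), add(S^4(Z), SZ))
  [2] S(add(add(SZ, SZ), add(S^4(Z), SZ)))
  [3] S(add(S(add(Z, SZ)), add(S^4(Z), SZ)))
  [4] S(S(add(add(Z, SZ), add(S^4(Z), SZ))))
  [5] S(S(add(SZ, add(S^4(Z), SZ))))
  [6] S(S(S(add(Z, add(S^4(Z), SZ)))))
  [7] S(S(S(add(S^4(Z), SZ))))
  [8] S(S(S(S(add(SSSZ, SZ)))))
  [9] S(S(S(S(S(add(SSZ, SZ))))))
  [10] S(S(S(S(S(S(add(SZ, SZ)))))))
  [11] S(S(S(S(S(S(S(add(Z, SZ))))))))
  [12] S^8(Z)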